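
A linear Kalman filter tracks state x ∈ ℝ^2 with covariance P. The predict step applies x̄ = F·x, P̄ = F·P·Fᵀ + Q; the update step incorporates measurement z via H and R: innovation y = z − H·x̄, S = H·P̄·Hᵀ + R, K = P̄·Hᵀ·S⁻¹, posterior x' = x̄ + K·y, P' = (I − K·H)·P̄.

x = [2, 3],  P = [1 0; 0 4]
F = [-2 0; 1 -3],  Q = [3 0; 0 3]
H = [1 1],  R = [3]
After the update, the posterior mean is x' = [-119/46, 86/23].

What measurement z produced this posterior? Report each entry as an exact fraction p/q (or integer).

z = [2]

x̄ = F·x = [-4, -7]
P̄ = F·P·Fᵀ + Q = [7 -2; -2 40]
S = H·P̄·Hᵀ + R = [46]
K = P̄·Hᵀ·S⁻¹ = [5/46; 19/23]
x' − x̄ = [65/46, 247/23] = K·y
y = (KᵀK)⁻¹·Kᵀ·(x' − x̄) = [13]
z = y + H·x̄ = [13] + [-11] = [2]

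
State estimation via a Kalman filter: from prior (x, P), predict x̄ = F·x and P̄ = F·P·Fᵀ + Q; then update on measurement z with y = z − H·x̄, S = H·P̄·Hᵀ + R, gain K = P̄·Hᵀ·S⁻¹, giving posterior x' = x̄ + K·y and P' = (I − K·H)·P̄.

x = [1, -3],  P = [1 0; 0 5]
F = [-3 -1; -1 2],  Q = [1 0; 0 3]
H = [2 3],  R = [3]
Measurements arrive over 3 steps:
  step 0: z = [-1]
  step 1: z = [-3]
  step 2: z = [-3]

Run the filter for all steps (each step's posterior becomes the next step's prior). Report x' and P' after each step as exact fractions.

step 0: x̄ = F·x = [0, -7]
step 0: P̄ = F·P·Fᵀ + Q = [15 -7; -7 24]
step 0: y = z − H·x̄ = [20]
step 0: S = H·P̄·Hᵀ + R = [195]
step 0: K = P̄·Hᵀ·S⁻¹ = [3/65; 58/195]
step 0: x' = x̄ + K·y = [12/13, -41/39]
step 0: P' = (I − K·H)·P̄ = [948/65 -629/65; -629/65 1316/195]
step 1: x̄ = F·x = [-67/39, -118/39]
step 1: P̄ = F·P·Fᵀ + Q = [3157/39 3067/39; 3067/39 16241/195]
step 1: y = z − H·x̄ = [371/39]
step 1: S = H·P̄·Hᵀ + R = [393914/195]
step 1: K = P̄·Hᵀ·S⁻¹ = [77575/393914; 79393/393914]
step 1: x' = x̄ + K·y = [61233/393914, -436591/393914]
step 1: P' = (I − K·H)·P̄ = [1025907/393914 -606363/393914; -606363/393914 483635/393914]
step 2: x̄ = F·x = [126446/196957, -934415/393914]
step 2: P̄ = F·P·Fᵀ + Q = [3236267/196957 2571133/196957; 2571133/196957 6567641/393914]
step 2: y = z − H·x̄ = [1115719/393914]
step 2: S = H·P̄·Hᵀ + R = [147887839/393914]
step 2: K = P̄·Hᵀ·S⁻¹ = [28371866/147887839; 29987455/147887839]
step 2: x' = x̄ + K·y = [15936723/13444349, -24170260/13444349]
step 2: P' = (I − K·H)·P̄ = [386496255/147887839 -229292304/147887839; -229292304/147887839 182848991/147887839]

step 0: x' = [12/13, -41/39], P' = [948/65 -629/65; -629/65 1316/195]
step 1: x' = [61233/393914, -436591/393914], P' = [1025907/393914 -606363/393914; -606363/393914 483635/393914]
step 2: x' = [15936723/13444349, -24170260/13444349], P' = [386496255/147887839 -229292304/147887839; -229292304/147887839 182848991/147887839]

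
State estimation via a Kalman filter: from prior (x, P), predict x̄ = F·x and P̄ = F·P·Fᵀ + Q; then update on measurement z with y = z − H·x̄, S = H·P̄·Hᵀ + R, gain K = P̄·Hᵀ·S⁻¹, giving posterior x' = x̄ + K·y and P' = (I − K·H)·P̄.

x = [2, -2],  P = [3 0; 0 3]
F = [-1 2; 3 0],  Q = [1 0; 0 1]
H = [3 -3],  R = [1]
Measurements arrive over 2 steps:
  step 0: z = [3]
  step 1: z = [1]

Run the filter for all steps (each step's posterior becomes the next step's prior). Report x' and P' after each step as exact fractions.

step 0: x' = [-33/43, -75/43], P' = [3319/559 3294/559; 3294/559 3331/559]
step 1: x' = [-404100/134137, -448392/134137], P' = [428007/134137 433788/134137; 433788/134137 454411/134137]

step 0: x̄ = F·x = [-6, 6]
step 0: P̄ = F·P·Fᵀ + Q = [16 -9; -9 28]
step 0: y = z − H·x̄ = [39]
step 0: S = H·P̄·Hᵀ + R = [559]
step 0: K = P̄·Hᵀ·S⁻¹ = [75/559; -111/559]
step 0: x' = x̄ + K·y = [-33/43, -75/43]
step 0: P' = (I − K·H)·P̄ = [3319/559 3294/559; 3294/559 3331/559]
step 1: x̄ = F·x = [-117/43, -99/43]
step 1: P̄ = F·P·Fᵀ + Q = [4026/559 9807/559; 9807/559 30430/559]
step 1: y = z − H·x̄ = [97/43]
step 1: S = H·P̄·Hᵀ + R = [134137/559]
step 1: K = P̄·Hᵀ·S⁻¹ = [-17343/134137; -61869/134137]
step 1: x' = x̄ + K·y = [-404100/134137, -448392/134137]
step 1: P' = (I − K·H)·P̄ = [428007/134137 433788/134137; 433788/134137 454411/134137]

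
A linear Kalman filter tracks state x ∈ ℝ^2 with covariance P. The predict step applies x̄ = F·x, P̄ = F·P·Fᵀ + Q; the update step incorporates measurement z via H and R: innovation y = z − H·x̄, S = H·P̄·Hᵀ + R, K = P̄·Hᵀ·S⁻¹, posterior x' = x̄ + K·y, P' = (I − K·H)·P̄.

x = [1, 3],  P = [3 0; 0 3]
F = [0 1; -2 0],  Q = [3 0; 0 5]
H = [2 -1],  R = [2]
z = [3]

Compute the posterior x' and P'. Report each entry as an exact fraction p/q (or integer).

x̄ = F·x = [3, -2]
P̄ = F·P·Fᵀ + Q = [6 0; 0 17]
y = z − H·x̄ = [-5]
S = H·P̄·Hᵀ + R = [43]
K = P̄·Hᵀ·S⁻¹ = [12/43; -17/43]
x' = x̄ + K·y = [69/43, -1/43]
P' = (I − K·H)·P̄ = [114/43 204/43; 204/43 442/43]

x' = [69/43, -1/43]
P' = [114/43 204/43; 204/43 442/43]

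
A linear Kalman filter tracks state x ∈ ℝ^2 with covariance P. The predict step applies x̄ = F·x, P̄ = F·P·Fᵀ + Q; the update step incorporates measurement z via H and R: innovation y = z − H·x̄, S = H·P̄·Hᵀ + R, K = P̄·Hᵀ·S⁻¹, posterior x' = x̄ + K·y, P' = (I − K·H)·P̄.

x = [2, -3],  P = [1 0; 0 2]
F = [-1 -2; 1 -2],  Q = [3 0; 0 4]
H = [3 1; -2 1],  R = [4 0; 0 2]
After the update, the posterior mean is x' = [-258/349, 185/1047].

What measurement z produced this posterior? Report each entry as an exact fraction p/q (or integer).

z = [-3, 1]

x̄ = F·x = [4, 8]
P̄ = F·P·Fᵀ + Q = [12 7; 7 13]
S = H·P̄·Hᵀ + R = [167 -52; -52 35]
K = P̄·Hᵀ·S⁻¹ = [69/349 -67/349; 1138/3141 1601/3141]
x' − x̄ = [-1654/349, -8191/1047] = K·y
y = (KᵀK)⁻¹·Kᵀ·(x' − x̄) = [-23, 1]
z = y + H·x̄ = [-23, 1] + [20, 0] = [-3, 1]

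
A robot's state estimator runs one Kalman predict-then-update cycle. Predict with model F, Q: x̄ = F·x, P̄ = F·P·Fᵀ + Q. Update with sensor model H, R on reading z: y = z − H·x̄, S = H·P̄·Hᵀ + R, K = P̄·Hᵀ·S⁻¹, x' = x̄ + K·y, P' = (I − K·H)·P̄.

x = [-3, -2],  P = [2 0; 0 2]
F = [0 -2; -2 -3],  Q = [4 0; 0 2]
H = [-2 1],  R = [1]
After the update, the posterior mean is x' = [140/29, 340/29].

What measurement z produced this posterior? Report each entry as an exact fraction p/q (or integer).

x̄ = F·x = [4, 12]
P̄ = F·P·Fᵀ + Q = [12 12; 12 28]
S = H·P̄·Hᵀ + R = [29]
K = P̄·Hᵀ·S⁻¹ = [-12/29; 4/29]
x' − x̄ = [24/29, -8/29] = K·y
y = (KᵀK)⁻¹·Kᵀ·(x' − x̄) = [-2]
z = y + H·x̄ = [-2] + [4] = [2]

z = [2]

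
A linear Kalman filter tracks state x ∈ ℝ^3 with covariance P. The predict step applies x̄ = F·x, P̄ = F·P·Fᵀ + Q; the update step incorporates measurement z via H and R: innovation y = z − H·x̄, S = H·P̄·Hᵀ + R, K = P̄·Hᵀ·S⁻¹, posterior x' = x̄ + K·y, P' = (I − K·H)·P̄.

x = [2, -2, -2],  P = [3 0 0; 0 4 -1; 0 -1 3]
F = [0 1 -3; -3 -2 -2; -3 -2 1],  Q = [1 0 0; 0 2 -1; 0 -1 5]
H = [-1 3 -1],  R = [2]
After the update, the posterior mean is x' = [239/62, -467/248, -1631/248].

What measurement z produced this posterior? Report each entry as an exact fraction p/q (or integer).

z = [-3]

x̄ = F·x = [4, 2, -4]
P̄ = F·P·Fᵀ + Q = [38 6 -24; 6 49 34; -24 34 55]
S = H·P̄·Hᵀ + R = [248]
K = P̄·Hᵀ·S⁻¹ = [1/62; 107/248; 71/248]
x' − x̄ = [-9/62, -963/248, -639/248] = K·y
y = (KᵀK)⁻¹·Kᵀ·(x' − x̄) = [-9]
z = y + H·x̄ = [-9] + [6] = [-3]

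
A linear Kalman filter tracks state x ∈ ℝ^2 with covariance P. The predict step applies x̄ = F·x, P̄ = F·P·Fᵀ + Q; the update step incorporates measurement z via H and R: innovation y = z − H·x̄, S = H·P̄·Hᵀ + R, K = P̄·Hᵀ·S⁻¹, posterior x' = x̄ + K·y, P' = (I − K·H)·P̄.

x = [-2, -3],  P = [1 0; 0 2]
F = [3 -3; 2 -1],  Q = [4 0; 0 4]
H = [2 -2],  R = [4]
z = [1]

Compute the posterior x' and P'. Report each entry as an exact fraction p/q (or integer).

x' = [-25/36, -25/18]
P' = [197/18 89/9; 89/9 88/9]

x̄ = F·x = [3, -1]
P̄ = F·P·Fᵀ + Q = [31 12; 12 10]
y = z − H·x̄ = [-7]
S = H·P̄·Hᵀ + R = [72]
K = P̄·Hᵀ·S⁻¹ = [19/36; 1/18]
x' = x̄ + K·y = [-25/36, -25/18]
P' = (I − K·H)·P̄ = [197/18 89/9; 89/9 88/9]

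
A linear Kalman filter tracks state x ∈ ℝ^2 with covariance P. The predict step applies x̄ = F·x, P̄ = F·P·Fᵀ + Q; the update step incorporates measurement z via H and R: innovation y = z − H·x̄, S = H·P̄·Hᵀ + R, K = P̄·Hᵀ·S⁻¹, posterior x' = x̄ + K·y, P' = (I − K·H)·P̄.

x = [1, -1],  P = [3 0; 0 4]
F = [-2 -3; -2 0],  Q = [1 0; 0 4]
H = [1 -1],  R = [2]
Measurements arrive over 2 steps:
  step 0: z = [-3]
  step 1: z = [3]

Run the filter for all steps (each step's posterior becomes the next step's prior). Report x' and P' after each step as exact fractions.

step 0: x' = [-179/43, -62/43], P' = [738/43 664/43; 664/43 672/43]
step 1: x' = [66967/6349, 47806/6349], P' = [151098/6349 130948/6349; 130948/6349 123324/6349]

step 0: x̄ = F·x = [1, -2]
step 0: P̄ = F·P·Fᵀ + Q = [49 12; 12 16]
step 0: y = z − H·x̄ = [-6]
step 0: S = H·P̄·Hᵀ + R = [43]
step 0: K = P̄·Hᵀ·S⁻¹ = [37/43; -4/43]
step 0: x' = x̄ + K·y = [-179/43, -62/43]
step 0: P' = (I − K·H)·P̄ = [738/43 664/43; 664/43 672/43]
step 1: x̄ = F·x = [544/43, 358/43]
step 1: P̄ = F·P·Fᵀ + Q = [17011/43 6936/43; 6936/43 3124/43]
step 1: y = z − H·x̄ = [-57/43]
step 1: S = H·P̄·Hᵀ + R = [6349/43]
step 1: K = P̄·Hᵀ·S⁻¹ = [10075/6349; 3812/6349]
step 1: x' = x̄ + K·y = [66967/6349, 47806/6349]
step 1: P' = (I − K·H)·P̄ = [151098/6349 130948/6349; 130948/6349 123324/6349]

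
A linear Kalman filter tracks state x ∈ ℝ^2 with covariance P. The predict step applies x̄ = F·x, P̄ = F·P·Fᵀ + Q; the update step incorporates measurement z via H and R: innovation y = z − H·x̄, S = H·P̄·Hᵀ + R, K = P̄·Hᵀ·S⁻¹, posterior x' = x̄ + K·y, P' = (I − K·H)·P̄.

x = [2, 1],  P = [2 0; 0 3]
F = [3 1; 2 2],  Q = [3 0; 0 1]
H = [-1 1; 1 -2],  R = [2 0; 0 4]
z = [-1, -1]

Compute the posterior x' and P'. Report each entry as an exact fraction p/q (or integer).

x' = [157/37, 108/37]
P' = [294/37 198/37; 198/37 156/37]

x̄ = F·x = [7, 6]
P̄ = F·P·Fᵀ + Q = [24 18; 18 21]
y = z − H·x̄ = [0, 4]
S = H·P̄·Hᵀ + R = [11 -12; -12 40]
K = P̄·Hᵀ·S⁻¹ = [-48/37 -51/74; -21/37 -57/74]
x' = x̄ + K·y = [157/37, 108/37]
P' = (I − K·H)·P̄ = [294/37 198/37; 198/37 156/37]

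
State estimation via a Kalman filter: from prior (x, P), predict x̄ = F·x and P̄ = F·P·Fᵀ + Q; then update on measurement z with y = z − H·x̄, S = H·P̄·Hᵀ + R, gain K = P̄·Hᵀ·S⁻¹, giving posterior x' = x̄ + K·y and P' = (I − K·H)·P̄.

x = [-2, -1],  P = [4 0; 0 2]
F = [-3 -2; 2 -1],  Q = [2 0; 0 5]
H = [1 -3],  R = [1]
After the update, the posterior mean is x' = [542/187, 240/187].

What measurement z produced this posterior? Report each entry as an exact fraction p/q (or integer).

x̄ = F·x = [8, -3]
P̄ = F·P·Fᵀ + Q = [46 -20; -20 23]
S = H·P̄·Hᵀ + R = [374]
K = P̄·Hᵀ·S⁻¹ = [53/187; -89/374]
x' − x̄ = [-954/187, 801/187] = K·y
y = (KᵀK)⁻¹·Kᵀ·(x' − x̄) = [-18]
z = y + H·x̄ = [-18] + [17] = [-1]

z = [-1]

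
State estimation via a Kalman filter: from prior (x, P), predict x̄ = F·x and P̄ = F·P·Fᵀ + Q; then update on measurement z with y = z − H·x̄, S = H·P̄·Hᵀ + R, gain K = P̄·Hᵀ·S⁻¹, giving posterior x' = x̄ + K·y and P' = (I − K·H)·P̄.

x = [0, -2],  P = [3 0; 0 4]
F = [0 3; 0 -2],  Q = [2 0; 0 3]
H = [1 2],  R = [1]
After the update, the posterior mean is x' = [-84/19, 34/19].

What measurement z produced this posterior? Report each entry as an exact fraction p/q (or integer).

x̄ = F·x = [-6, 4]
P̄ = F·P·Fᵀ + Q = [38 -24; -24 19]
S = H·P̄·Hᵀ + R = [19]
K = P̄·Hᵀ·S⁻¹ = [-10/19; 14/19]
x' − x̄ = [30/19, -42/19] = K·y
y = (KᵀK)⁻¹·Kᵀ·(x' − x̄) = [-3]
z = y + H·x̄ = [-3] + [2] = [-1]

z = [-1]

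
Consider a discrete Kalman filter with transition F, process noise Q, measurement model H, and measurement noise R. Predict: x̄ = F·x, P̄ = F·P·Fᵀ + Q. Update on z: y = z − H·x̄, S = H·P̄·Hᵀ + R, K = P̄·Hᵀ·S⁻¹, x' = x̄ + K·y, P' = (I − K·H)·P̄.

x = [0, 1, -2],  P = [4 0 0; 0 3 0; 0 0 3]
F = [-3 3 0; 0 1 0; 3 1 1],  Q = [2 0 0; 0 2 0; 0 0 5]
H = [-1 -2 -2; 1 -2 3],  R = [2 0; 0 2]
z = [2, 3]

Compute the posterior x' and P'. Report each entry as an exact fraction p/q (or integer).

x' = [-17659/5862, -9401/11724, 5507/3908]
P' = [79892/2931 -6211/2931 -10631/977; -6211/2931 2353/5862 1729/1954; -10631/977 1729/1954 8799/1954]

x̄ = F·x = [3, 1, -1]
P̄ = F·P·Fᵀ + Q = [65 9 -27; 9 5 3; -27 3 47]
y = z − H·x̄ = [5, 5]
S = H·P̄·Hᵀ + R = [227 -198; -198 276]
K = P̄·Hᵀ·S⁻¹ = [-614/977 -3365/5862; -443/1954 -1567/11724; 103/1954 1677/3908]
x' = x̄ + K·y = [-17659/5862, -9401/11724, 5507/3908]
P' = (I − K·H)·P̄ = [79892/2931 -6211/2931 -10631/977; -6211/2931 2353/5862 1729/1954; -10631/977 1729/1954 8799/1954]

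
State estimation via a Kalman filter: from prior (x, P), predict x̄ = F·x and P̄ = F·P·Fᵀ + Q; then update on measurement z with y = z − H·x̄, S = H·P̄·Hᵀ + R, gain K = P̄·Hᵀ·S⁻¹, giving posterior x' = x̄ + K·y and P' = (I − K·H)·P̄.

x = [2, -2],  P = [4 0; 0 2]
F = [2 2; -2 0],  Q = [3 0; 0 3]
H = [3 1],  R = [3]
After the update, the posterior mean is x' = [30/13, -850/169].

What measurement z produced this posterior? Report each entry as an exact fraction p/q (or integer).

x̄ = F·x = [0, -4]
P̄ = F·P·Fᵀ + Q = [27 -16; -16 19]
S = H·P̄·Hᵀ + R = [169]
K = P̄·Hᵀ·S⁻¹ = [5/13; -29/169]
x' − x̄ = [30/13, -174/169] = K·y
y = (KᵀK)⁻¹·Kᵀ·(x' − x̄) = [6]
z = y + H·x̄ = [6] + [-4] = [2]

z = [2]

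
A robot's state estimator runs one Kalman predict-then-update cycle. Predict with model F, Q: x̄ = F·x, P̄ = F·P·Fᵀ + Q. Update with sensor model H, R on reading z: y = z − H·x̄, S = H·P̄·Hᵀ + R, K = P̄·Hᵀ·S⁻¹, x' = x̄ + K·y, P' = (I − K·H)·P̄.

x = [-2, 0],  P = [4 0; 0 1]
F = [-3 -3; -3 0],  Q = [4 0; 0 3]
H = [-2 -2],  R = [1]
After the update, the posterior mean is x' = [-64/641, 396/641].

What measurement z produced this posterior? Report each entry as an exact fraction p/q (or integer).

z = [-1]

x̄ = F·x = [6, 6]
P̄ = F·P·Fᵀ + Q = [49 36; 36 39]
S = H·P̄·Hᵀ + R = [641]
K = P̄·Hᵀ·S⁻¹ = [-170/641; -150/641]
x' − x̄ = [-3910/641, -3450/641] = K·y
y = (KᵀK)⁻¹·Kᵀ·(x' − x̄) = [23]
z = y + H·x̄ = [23] + [-24] = [-1]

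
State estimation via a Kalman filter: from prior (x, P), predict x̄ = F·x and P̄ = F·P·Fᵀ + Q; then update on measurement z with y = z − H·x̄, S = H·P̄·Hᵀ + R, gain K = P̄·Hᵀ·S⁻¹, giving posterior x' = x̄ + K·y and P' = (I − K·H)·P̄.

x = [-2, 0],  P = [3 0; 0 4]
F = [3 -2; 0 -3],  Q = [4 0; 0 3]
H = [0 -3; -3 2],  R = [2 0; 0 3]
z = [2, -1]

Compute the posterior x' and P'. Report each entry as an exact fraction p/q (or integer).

x' = [-6019/34486, -11468/17243]
P' = [14759/34486 2538/17243; 2538/17243 3810/17243]

x̄ = F·x = [-6, 0]
P̄ = F·P·Fᵀ + Q = [47 24; 24 39]
y = z − H·x̄ = [2, -19]
S = H·P̄·Hᵀ + R = [353 -18; -18 294]
K = P̄·Hᵀ·S⁻¹ = [-3807/17243 -11375/34486; -5715/17243 2/17243]
x' = x̄ + K·y = [-6019/34486, -11468/17243]
P' = (I − K·H)·P̄ = [14759/34486 2538/17243; 2538/17243 3810/17243]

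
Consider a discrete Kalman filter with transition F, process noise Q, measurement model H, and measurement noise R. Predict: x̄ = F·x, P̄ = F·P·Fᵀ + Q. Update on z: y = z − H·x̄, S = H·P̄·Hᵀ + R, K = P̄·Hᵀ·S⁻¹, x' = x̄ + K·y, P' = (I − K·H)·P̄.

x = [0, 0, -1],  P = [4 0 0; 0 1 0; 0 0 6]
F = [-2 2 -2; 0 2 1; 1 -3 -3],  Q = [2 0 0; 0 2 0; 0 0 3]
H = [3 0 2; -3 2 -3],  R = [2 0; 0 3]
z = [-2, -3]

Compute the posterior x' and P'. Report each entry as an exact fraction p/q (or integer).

x' = [-16217/7428, -710/619, 5853/2476]
P' = [22783/7428 -587/619 -29717/7428; -587/619 888/619 1033/619; -29717/7428 1033/619 41447/7428]

x̄ = F·x = [2, -1, 3]
P̄ = F·P·Fᵀ + Q = [46 -8 22; -8 12 -24; 22 -24 70]
y = z − H·x̄ = [-14, 14]
S = H·P̄·Hᵀ + R = [960 -1308; -1308 1875]
K = P̄·Hᵀ·S⁻¹ = [8915/14856 373/1238; 305/1238 146/619; -6257/14856 -1733/3714]
x' = x̄ + K·y = [-16217/7428, -710/619, 5853/2476]
P' = (I − K·H)·P̄ = [22783/7428 -587/619 -29717/7428; -587/619 888/619 1033/619; -29717/7428 1033/619 41447/7428]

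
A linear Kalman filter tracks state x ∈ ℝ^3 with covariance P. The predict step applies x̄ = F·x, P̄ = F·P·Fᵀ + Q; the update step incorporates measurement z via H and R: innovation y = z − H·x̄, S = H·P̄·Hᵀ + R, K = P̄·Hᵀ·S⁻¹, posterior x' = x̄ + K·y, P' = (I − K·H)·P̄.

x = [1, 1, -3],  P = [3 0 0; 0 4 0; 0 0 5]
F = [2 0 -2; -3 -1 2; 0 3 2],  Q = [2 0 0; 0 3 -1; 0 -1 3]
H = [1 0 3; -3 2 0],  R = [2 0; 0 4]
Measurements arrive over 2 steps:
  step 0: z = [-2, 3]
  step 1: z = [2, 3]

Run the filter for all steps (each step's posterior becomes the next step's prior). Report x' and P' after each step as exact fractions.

step 0: x' = [-85995/218509, 177718/218509, -115991/218509], P' = [219648/218509 251050/218509 -79116/218509; 251050/218509 476557/218509 -92504/218509; -79116/218509 -92504/218509 76678/218509]
step 1: x' = [-1172957723/2119229031, 1349261740/2119229031, 1796549188/2119229031], P' = [2068869460/2119229031 2365937224/2119229031 -735799628/2119229031; 2365937224/2119229031 4513492426/2119229031 -873541202/2119229031; -735799628/2119229031 -873541202/2119229031 722335036/2119229031]

step 0: x̄ = F·x = [8, -10, -3]
step 0: P̄ = F·P·Fᵀ + Q = [34 -38 -20; -38 54 7; -20 7 59]
step 0: y = z − H·x̄ = [-1, 47]
step 0: S = H·P̄·Hᵀ + R = [447 44; 44 982]
step 0: K = P̄·Hᵀ·S⁻¹ = [-8850/218509 -39211/218509; -13231/218509 49991/218509; 75459/218509 13085/218509]
step 0: x' = x̄ + K·y = [-85995/218509, 177718/218509, -115991/218509]
step 0: P' = (I − K·H)·P̄ = [219648/218509 251050/218509 -79116/218509; 251050/218509 476557/218509 -92504/218509; -79116/218509 -92504/218509 76678/218509]
step 1: x̄ = F·x = [59992/218509, -151715/218509, 301172/218509]
step 1: P̄ = F·P·Fᵀ + Q = [2255250/218509 -3102868/218509 1438148/218509; -3102868/218509 6241336/218509 -3496238/218509; 1438148/218509 -3496238/218509 4141204/218509]
step 1: y = z − H·x̄ = [-526490/218509, 1138933/218509]
step 1: S = H·P̄·Hᵀ + R = [48591992/218509 -46892246/218509; -46892246/218509 83371046/218509]
step 1: K = P̄·Hᵀ·S⁻¹ = [-69264712/2119229031 -368683483/2119229031; -127343191/2119229031 482293295/2119229031; 715602740/2119229031 115079120/2119229031]
step 1: x' = x̄ + K·y = [-1172957723/2119229031, 1349261740/2119229031, 1796549188/2119229031]
step 1: P' = (I − K·H)·P̄ = [2068869460/2119229031 2365937224/2119229031 -735799628/2119229031; 2365937224/2119229031 4513492426/2119229031 -873541202/2119229031; -735799628/2119229031 -873541202/2119229031 722335036/2119229031]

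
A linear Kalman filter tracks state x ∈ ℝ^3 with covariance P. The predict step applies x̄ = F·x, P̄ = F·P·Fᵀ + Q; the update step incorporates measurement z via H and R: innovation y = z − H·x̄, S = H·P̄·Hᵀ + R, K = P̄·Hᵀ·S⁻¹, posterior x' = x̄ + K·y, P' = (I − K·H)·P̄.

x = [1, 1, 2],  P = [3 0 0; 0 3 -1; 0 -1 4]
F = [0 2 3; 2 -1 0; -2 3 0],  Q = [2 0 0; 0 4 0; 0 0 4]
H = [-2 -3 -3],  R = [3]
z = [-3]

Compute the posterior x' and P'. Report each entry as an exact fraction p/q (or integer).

x' = [1470/407, 635/407, -1189/407]
P' = [6630/407 -93/407 -4233/407; -93/407 7589/407 -7539/407; -4233/407 -7539/407 10445/407]

x̄ = F·x = [8, 1, 1]
P̄ = F·P·Fᵀ + Q = [38 -3 9; -3 19 -21; 9 -21 43]
y = z − H·x̄ = [19]
S = H·P̄·Hᵀ + R = [407]
K = P̄·Hᵀ·S⁻¹ = [-94/407; 12/407; -84/407]
x' = x̄ + K·y = [1470/407, 635/407, -1189/407]
P' = (I − K·H)·P̄ = [6630/407 -93/407 -4233/407; -93/407 7589/407 -7539/407; -4233/407 -7539/407 10445/407]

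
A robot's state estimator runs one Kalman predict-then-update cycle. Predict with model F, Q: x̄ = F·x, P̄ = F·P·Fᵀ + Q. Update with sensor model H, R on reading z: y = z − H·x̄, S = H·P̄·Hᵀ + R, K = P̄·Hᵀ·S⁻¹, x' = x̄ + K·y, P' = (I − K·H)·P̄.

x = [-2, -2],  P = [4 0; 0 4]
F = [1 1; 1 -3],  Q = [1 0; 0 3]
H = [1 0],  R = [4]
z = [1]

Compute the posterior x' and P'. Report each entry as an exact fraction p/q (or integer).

x' = [-7/13, 12/13]
P' = [36/13 -32/13; -32/13 495/13]

x̄ = F·x = [-4, 4]
P̄ = F·P·Fᵀ + Q = [9 -8; -8 43]
y = z − H·x̄ = [5]
S = H·P̄·Hᵀ + R = [13]
K = P̄·Hᵀ·S⁻¹ = [9/13; -8/13]
x' = x̄ + K·y = [-7/13, 12/13]
P' = (I − K·H)·P̄ = [36/13 -32/13; -32/13 495/13]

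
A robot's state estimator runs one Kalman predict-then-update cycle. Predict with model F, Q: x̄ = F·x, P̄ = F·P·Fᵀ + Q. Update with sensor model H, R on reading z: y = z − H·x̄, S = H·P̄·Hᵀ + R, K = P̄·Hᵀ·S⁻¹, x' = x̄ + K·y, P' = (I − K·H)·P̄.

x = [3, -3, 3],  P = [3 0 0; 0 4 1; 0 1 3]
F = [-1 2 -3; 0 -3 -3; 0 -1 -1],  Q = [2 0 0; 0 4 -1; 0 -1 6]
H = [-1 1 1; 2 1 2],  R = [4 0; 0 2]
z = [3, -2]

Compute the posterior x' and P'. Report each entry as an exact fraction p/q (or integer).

x' = [-19608/8633, 5278/8633, 81/97]
P' = [67868/60431 54744/60431 -124/97; 54744/60431 407214/60431 -394/97; -124/97 -394/97 330/97]

x̄ = F·x = [-18, 0, 0]
P̄ = F·P·Fᵀ + Q = [36 6 2; 6 85 26; 2 26 15]
y = z − H·x̄ = [-15, 34]
S = H·P̄·Hᵀ + R = [176 127; 127 435]
K = P̄·Hᵀ·S⁻¹ = [-22594/60431 17988/60431; 26752/60431 12889/60431; 15/97 9/97]
x' = x̄ + K·y = [-19608/8633, 5278/8633, 81/97]
P' = (I − K·H)·P̄ = [67868/60431 54744/60431 -124/97; 54744/60431 407214/60431 -394/97; -124/97 -394/97 330/97]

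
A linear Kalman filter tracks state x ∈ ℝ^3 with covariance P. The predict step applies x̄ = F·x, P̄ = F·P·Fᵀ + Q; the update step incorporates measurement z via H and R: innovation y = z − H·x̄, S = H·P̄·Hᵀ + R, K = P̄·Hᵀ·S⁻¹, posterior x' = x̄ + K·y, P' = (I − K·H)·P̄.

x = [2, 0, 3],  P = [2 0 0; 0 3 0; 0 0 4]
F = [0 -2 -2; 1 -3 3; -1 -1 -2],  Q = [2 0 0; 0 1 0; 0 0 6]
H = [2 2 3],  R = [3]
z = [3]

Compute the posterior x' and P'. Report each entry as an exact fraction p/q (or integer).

x̄ = F·x = [-6, 11, -8]
P̄ = F·P·Fᵀ + Q = [30 -6 22; -6 66 -17; 22 -17 27]
y = z − H·x̄ = [17]
S = H·P̄·Hᵀ + R = [642]
K = P̄·Hᵀ·S⁻¹ = [19/107; 23/214; 91/642]
x' = x̄ + K·y = [-319/107, 2745/214, -3589/642]
P' = (I − K·H)·P̄ = [1044/107 -1953/107 625/107; -1953/107 12537/214 -5731/214; 625/107 -5731/214 9053/642]

x' = [-319/107, 2745/214, -3589/642]
P' = [1044/107 -1953/107 625/107; -1953/107 12537/214 -5731/214; 625/107 -5731/214 9053/642]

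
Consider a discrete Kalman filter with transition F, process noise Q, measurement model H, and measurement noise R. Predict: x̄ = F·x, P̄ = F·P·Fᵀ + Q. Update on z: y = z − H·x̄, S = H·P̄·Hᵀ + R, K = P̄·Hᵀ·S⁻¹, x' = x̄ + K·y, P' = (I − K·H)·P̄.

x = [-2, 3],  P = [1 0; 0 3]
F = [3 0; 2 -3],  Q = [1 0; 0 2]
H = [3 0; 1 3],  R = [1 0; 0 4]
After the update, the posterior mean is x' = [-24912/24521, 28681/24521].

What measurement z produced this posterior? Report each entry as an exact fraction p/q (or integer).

z = [-3, 3]

x̄ = F·x = [-6, -13]
P̄ = F·P·Fᵀ + Q = [10 6; 6 33]
S = H·P̄·Hᵀ + R = [91 84; 84 347]
K = P̄·Hᵀ·S⁻¹ = [8058/24521 4/3503; -2574/24521 1149/3503]
x' − x̄ = [122214/24521, 347454/24521] = K·y
y = (KᵀK)⁻¹·Kᵀ·(x' − x̄) = [15, 48]
z = y + H·x̄ = [15, 48] + [-18, -45] = [-3, 3]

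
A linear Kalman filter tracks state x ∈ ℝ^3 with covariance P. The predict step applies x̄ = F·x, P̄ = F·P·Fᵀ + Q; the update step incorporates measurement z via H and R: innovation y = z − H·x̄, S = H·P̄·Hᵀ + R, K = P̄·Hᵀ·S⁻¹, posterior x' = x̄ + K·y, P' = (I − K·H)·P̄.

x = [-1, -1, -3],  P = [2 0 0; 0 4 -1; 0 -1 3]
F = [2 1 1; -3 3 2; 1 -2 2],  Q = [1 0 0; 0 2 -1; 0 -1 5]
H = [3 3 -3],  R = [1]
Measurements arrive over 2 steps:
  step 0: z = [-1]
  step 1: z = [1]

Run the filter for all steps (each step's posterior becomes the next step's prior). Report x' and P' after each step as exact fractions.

step 0: x̄ = F·x = [-6, -6, -5]
step 0: P̄ = F·P·Fᵀ + Q = [14 1 2; 1 56 -21; 2 -21 43]
step 0: y = z − H·x̄ = [20]
step 0: S = H·P̄·Hᵀ + R = [1378]
step 0: K = P̄·Hᵀ·S⁻¹ = [3/106; 9/53; -93/689]
step 0: x' = x̄ + K·y = [-288/53, -138/53, -5305/689]
step 0: P' = (I − K·H)·P̄ = [1367/106 -298/53 385/53; -298/53 862/53 561/53; 385/53 561/53 12329/689]
step 1: x̄ = F·x = [-14587/689, -4760/689, -10766/689]
step 1: P̄ = F·P·Fᵀ + Q = [78876/689 34811/689 56664/689; 34811/689 657411/1378 -171131/1378; 56664/689 -171131/1378 167285/1378]
step 1: y = z − H·x̄ = [26432/689]
step 1: S = H·P̄·Hᵀ + R = [5568530/689]
step 1: K = P̄·Hᵀ·S⁻¹ = [171069/5568530; 673623/2784265; -168816/2784265]
step 1: x' = x̄ + K·y = [-55665059/2784265, 6606824/2784265, -49981918/2784265]
step 1: P' = (I − K·H)·P̄ = [595005471/5568530 -26579048/2784265 270895176/2784265; -26579048/2784265 22256391/5568530 -31350787/5568530; 270895176/2784265 -31350787/5568530 510552109/5568530]

step 0: x' = [-288/53, -138/53, -5305/689], P' = [1367/106 -298/53 385/53; -298/53 862/53 561/53; 385/53 561/53 12329/689]
step 1: x' = [-55665059/2784265, 6606824/2784265, -49981918/2784265], P' = [595005471/5568530 -26579048/2784265 270895176/2784265; -26579048/2784265 22256391/5568530 -31350787/5568530; 270895176/2784265 -31350787/5568530 510552109/5568530]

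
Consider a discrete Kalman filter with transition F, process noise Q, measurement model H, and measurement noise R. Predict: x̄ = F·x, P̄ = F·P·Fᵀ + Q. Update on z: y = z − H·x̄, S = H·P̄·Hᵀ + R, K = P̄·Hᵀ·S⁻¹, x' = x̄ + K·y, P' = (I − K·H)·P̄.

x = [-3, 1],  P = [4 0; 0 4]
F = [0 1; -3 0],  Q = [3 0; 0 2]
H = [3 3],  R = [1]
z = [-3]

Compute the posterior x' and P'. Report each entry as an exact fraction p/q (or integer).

x̄ = F·x = [1, 9]
P̄ = F·P·Fᵀ + Q = [7 0; 0 38]
y = z − H·x̄ = [-33]
S = H·P̄·Hᵀ + R = [406]
K = P̄·Hᵀ·S⁻¹ = [3/58; 57/203]
x' = x̄ + K·y = [-41/58, -54/203]
P' = (I − K·H)·P̄ = [343/58 -171/29; -171/29 1216/203]

x' = [-41/58, -54/203]
P' = [343/58 -171/29; -171/29 1216/203]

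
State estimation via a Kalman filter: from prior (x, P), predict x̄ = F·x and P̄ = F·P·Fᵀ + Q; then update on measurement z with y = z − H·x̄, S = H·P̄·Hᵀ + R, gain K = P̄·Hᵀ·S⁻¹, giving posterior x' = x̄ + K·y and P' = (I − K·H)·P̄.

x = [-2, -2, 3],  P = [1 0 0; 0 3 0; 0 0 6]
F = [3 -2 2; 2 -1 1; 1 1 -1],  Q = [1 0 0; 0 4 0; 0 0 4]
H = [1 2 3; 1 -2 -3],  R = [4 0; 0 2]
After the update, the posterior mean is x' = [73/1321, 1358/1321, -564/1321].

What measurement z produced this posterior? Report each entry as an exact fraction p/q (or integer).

x̄ = F·x = [4, 1, -7]
P̄ = F·P·Fᵀ + Q = [46 24 -15; 24 17 -7; -15 -7 14]
S = H·P̄·Hᵀ + R = [166 -64; -64 152]
K = P̄·Hᵀ·S⁻¹ = [1275/2642 5137/10568; 791/2642 2097/10568; -97/2642 -3153/10568]
x' − x̄ = [-5211/1321, 37/1321, 8683/1321] = K·y
y = (KᵀK)⁻¹·Kᵀ·(x' − x̄) = [16, -24]
z = y + H·x̄ = [16, -24] + [-15, 23] = [1, -1]

z = [1, -1]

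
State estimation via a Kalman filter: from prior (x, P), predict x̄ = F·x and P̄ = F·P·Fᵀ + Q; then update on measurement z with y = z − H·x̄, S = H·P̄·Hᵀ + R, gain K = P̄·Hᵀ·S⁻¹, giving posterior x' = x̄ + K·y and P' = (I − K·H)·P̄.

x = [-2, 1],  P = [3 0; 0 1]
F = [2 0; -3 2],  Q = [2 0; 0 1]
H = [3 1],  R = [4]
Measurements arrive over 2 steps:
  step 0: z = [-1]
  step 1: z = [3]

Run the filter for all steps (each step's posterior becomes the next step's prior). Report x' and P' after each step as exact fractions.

step 0: x̄ = F·x = [-4, 8]
step 0: P̄ = F·P·Fᵀ + Q = [14 -18; -18 32]
step 0: y = z − H·x̄ = [3]
step 0: S = H·P̄·Hᵀ + R = [54]
step 0: K = P̄·Hᵀ·S⁻¹ = [4/9; -11/27]
step 0: x' = x̄ + K·y = [-8/3, 61/9]
step 0: P' = (I − K·H)·P̄ = [10/3 -74/9; -74/9 622/27]
step 1: x̄ = F·x = [-16/3, 194/9]
step 1: P̄ = F·P·Fᵀ + Q = [46/3 -476/9; -476/9 5989/27]
step 1: y = z − H·x̄ = [-23/9]
step 1: S = H·P̄·Hᵀ + R = [1255/27]
step 1: K = P̄·Hᵀ·S⁻¹ = [-186/1255; 341/251]
step 1: x' = x̄ + K·y = [-6218/1255, 4539/251]
step 1: P' = (I − K·H)·P̄ = [17962/1255 -10926/251; -10926/251 34142/251]

step 0: x' = [-8/3, 61/9], P' = [10/3 -74/9; -74/9 622/27]
step 1: x' = [-6218/1255, 4539/251], P' = [17962/1255 -10926/251; -10926/251 34142/251]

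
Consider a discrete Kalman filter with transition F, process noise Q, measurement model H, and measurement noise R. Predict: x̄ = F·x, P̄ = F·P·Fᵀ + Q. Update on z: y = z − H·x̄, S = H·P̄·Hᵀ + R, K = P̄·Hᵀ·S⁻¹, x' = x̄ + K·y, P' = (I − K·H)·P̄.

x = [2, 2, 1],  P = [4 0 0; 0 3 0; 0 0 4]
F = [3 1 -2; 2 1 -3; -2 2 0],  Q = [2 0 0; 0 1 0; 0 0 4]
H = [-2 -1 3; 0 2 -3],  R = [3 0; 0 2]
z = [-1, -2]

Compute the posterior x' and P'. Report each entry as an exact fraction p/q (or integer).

x' = [612/313, 127/313, 316/313]
P' = [90132/12833 148605/12833 102756/12833; 148605/12833 288282/12833 192510/12833; 102756/12833 192510/12833 131172/12833]

x̄ = F·x = [6, 3, 0]
P̄ = F·P·Fᵀ + Q = [57 51 -18; 51 56 -10; -18 -10 32]
y = z − H·x̄ = [14, -8]
S = H·P̄·Hᵀ + R = [1055 -802; -802 634]
K = P̄·Hᵀ·S⁻¹ = [-6867/12833 -5529/12833; -2654/12833 -483/12833; -1502/12833 -4248/12833]
x' = x̄ + K·y = [612/313, 127/313, 316/313]
P' = (I − K·H)·P̄ = [90132/12833 148605/12833 102756/12833; 148605/12833 288282/12833 192510/12833; 102756/12833 192510/12833 131172/12833]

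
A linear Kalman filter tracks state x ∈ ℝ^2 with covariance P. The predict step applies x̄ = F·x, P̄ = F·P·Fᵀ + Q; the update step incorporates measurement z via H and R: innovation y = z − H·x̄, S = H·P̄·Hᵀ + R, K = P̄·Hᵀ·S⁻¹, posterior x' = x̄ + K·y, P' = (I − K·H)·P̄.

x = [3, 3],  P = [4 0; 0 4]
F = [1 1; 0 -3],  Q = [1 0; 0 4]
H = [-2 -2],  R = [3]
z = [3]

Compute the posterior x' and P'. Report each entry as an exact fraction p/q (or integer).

x' = [600/103, -759/103]
P' = [891/103 -900/103; -900/103 984/103]

x̄ = F·x = [6, -9]
P̄ = F·P·Fᵀ + Q = [9 -12; -12 40]
y = z − H·x̄ = [-3]
S = H·P̄·Hᵀ + R = [103]
K = P̄·Hᵀ·S⁻¹ = [6/103; -56/103]
x' = x̄ + K·y = [600/103, -759/103]
P' = (I − K·H)·P̄ = [891/103 -900/103; -900/103 984/103]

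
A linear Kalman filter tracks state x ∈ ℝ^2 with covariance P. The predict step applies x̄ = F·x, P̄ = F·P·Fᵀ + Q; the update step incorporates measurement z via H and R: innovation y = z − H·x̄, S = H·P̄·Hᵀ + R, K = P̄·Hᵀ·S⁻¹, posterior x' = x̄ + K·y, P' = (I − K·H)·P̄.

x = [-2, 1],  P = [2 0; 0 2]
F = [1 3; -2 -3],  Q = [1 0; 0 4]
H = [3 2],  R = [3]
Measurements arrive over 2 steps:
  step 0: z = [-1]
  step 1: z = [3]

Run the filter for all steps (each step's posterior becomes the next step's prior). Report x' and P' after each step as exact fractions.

step 0: x' = [-11/8, 7/4], P' = [647/48 -157/8; -157/8 117/4]
step 1: x' = [34599/20279, -21219/20279], P' = [177349/20279 -247824/20279; -247824/20279 359538/20279]

step 0: x̄ = F·x = [1, 1]
step 0: P̄ = F·P·Fᵀ + Q = [21 -22; -22 30]
step 0: y = z − H·x̄ = [-6]
step 0: S = H·P̄·Hᵀ + R = [48]
step 0: K = P̄·Hᵀ·S⁻¹ = [19/48; -1/8]
step 0: x' = x̄ + K·y = [-11/8, 7/4]
step 0: P' = (I − K·H)·P̄ = [647/48 -157/8; -157/8 117/4]
step 1: x̄ = F·x = [31/8, -5/2]
step 1: P̄ = F·P·Fᵀ + Q = [7679/48 -1363/12; -1363/12 257/3]
step 1: y = z − H·x̄ = [-29/8]
step 1: S = H·P̄·Hᵀ + R = [20279/48]
step 1: K = P̄·Hᵀ·S⁻¹ = [12133/20279; -8132/20279]
step 1: x' = x̄ + K·y = [34599/20279, -21219/20279]
step 1: P' = (I − K·H)·P̄ = [177349/20279 -247824/20279; -247824/20279 359538/20279]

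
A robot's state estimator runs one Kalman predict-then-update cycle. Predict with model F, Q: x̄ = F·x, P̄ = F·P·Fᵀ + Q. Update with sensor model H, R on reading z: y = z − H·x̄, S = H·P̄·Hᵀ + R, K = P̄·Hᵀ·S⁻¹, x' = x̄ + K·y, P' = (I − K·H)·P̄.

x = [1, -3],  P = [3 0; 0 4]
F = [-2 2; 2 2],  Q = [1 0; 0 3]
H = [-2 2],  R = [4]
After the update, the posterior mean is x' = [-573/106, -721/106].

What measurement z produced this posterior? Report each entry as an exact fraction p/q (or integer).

x̄ = F·x = [-8, -4]
P̄ = F·P·Fᵀ + Q = [29 4; 4 31]
S = H·P̄·Hᵀ + R = [212]
K = P̄·Hᵀ·S⁻¹ = [-25/106; 27/106]
x' − x̄ = [275/106, -297/106] = K·y
y = (KᵀK)⁻¹·Kᵀ·(x' − x̄) = [-11]
z = y + H·x̄ = [-11] + [8] = [-3]

z = [-3]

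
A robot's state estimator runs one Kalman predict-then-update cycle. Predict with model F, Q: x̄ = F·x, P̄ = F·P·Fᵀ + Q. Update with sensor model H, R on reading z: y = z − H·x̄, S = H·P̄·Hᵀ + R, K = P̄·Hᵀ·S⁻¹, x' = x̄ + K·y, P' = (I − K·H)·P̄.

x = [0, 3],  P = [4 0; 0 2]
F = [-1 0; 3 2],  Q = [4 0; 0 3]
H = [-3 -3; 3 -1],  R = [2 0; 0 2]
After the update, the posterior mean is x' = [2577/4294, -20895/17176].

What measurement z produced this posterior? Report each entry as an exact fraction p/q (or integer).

x̄ = F·x = [0, 6]
P̄ = F·P·Fᵀ + Q = [8 -12; -12 47]
S = H·P̄·Hᵀ + R = [281 141; 141 193]
K = P̄·Hᵀ·S⁻¹ = [-345/4294 1053/4294; -4281/17176 -4259/17176]
x' − x̄ = [2577/4294, -123951/17176] = K·y
y = (KᵀK)⁻¹·Kᵀ·(x' − x̄) = [20, 9]
z = y + H·x̄ = [20, 9] + [-18, -6] = [2, 3]

z = [2, 3]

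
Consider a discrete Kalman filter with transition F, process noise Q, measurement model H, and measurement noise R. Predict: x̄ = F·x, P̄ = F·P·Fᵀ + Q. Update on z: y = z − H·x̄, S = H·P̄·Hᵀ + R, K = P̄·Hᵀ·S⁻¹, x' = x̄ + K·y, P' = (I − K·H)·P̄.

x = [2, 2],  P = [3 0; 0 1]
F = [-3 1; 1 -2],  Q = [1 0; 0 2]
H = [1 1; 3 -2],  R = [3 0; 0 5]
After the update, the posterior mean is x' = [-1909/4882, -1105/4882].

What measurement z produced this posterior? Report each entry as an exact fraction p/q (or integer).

x̄ = F·x = [-4, -2]
P̄ = F·P·Fᵀ + Q = [29 -11; -11 9]
S = H·P̄·Hᵀ + R = [19 58; 58 434]
K = P̄·Hᵀ·S⁻¹ = [745/2441 1027/4882; 1045/2441 -853/4882]
x' − x̄ = [17619/4882, 8659/4882] = K·y
y = (KᵀK)⁻¹·Kᵀ·(x' − x̄) = [7, 7]
z = y + H·x̄ = [7, 7] + [-6, -8] = [1, -1]

z = [1, -1]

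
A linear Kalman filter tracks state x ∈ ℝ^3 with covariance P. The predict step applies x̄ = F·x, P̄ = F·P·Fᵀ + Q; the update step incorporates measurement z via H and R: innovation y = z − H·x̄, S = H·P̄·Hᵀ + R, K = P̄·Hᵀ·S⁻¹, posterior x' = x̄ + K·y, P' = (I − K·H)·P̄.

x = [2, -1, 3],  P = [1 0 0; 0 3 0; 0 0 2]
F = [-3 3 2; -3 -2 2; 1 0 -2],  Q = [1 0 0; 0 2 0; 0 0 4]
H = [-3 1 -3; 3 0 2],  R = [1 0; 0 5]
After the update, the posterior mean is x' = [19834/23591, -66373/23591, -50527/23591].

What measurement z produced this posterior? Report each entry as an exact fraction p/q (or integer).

z = [1, -2]

x̄ = F·x = [-3, 2, -4]
P̄ = F·P·Fᵀ + Q = [45 -1 -11; -1 31 -11; -11 -11 13]
S = H·P̄·Hᵀ + R = [428 -343; -343 330]
K = P̄·Hᵀ·S⁻¹ = [4769/23591 13035/23591; 13535/23591 12281/23591; -8011/23591 -8827/23591]
x' − x̄ = [90607/23591, -113555/23591, 43837/23591] = K·y
y = (KᵀK)⁻¹·Kᵀ·(x' − x̄) = [-22, 15]
z = y + H·x̄ = [-22, 15] + [23, -17] = [1, -2]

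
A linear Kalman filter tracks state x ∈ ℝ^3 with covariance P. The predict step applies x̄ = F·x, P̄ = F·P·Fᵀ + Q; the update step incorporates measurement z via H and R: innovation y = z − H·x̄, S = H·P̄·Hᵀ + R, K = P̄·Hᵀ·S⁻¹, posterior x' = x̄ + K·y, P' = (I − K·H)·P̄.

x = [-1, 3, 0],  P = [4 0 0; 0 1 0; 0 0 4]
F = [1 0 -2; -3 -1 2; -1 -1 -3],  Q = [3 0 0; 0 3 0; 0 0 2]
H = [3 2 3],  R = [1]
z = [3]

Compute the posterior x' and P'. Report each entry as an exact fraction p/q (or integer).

x̄ = F·x = [-1, 0, -2]
P̄ = F·P·Fᵀ + Q = [23 -28 20; -28 56 -11; 20 -11 43]
y = z − H·x̄ = [12]
S = H·P̄·Hᵀ + R = [711]
K = P̄·Hᵀ·S⁻¹ = [73/711; -5/711; 167/711]
x' = x̄ + K·y = [55/237, -20/237, 194/237]
P' = (I − K·H)·P̄ = [11024/711 -19543/711 2029/711; -19543/711 39791/711 -6986/711; 2029/711 -6986/711 2684/711]

x' = [55/237, -20/237, 194/237]
P' = [11024/711 -19543/711 2029/711; -19543/711 39791/711 -6986/711; 2029/711 -6986/711 2684/711]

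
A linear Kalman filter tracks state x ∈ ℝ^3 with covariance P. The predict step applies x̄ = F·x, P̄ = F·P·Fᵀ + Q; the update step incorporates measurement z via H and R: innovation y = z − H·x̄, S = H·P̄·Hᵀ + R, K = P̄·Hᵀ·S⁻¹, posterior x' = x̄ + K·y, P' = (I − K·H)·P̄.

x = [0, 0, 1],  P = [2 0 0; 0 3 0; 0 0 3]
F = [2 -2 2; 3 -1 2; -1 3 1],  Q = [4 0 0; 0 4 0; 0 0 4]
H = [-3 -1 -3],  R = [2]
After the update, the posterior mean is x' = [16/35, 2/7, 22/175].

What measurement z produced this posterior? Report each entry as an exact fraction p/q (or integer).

x̄ = F·x = [2, 2, 1]
P̄ = F·P·Fᵀ + Q = [36 30 -16; 30 37 -9; -16 -9 36]
S = H·P̄·Hᵀ + R = [525]
K = P̄·Hᵀ·S⁻¹ = [-6/35; -4/21; -17/175]
x' − x̄ = [-54/35, -12/7, -153/175] = K·y
y = (KᵀK)⁻¹·Kᵀ·(x' − x̄) = [9]
z = y + H·x̄ = [9] + [-11] = [-2]

z = [-2]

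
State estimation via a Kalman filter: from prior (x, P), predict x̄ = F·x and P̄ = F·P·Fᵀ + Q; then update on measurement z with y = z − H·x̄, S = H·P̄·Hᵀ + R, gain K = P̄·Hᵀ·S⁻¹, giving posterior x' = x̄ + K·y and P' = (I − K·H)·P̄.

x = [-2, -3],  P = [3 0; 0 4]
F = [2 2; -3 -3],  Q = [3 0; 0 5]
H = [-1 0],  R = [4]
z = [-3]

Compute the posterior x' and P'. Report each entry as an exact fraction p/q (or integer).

x̄ = F·x = [-10, 15]
P̄ = F·P·Fᵀ + Q = [31 -42; -42 68]
y = z − H·x̄ = [-13]
S = H·P̄·Hᵀ + R = [35]
K = P̄·Hᵀ·S⁻¹ = [-31/35; 6/5]
x' = x̄ + K·y = [53/35, -3/5]
P' = (I − K·H)·P̄ = [124/35 -24/5; -24/5 88/5]

x' = [53/35, -3/5]
P' = [124/35 -24/5; -24/5 88/5]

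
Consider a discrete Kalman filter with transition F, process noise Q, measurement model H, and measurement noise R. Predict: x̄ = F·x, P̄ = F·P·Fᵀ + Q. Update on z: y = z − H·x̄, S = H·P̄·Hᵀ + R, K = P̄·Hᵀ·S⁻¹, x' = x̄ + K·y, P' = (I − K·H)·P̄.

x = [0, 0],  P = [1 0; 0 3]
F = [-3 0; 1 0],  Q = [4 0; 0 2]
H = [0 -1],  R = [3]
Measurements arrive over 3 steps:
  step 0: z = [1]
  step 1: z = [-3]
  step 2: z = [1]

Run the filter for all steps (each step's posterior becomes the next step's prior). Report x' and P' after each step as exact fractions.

step 0: x̄ = F·x = [0, 0]
step 0: P̄ = F·P·Fᵀ + Q = [13 -3; -3 3]
step 0: y = z − H·x̄ = [1]
step 0: S = H·P̄·Hᵀ + R = [6]
step 0: K = P̄·Hᵀ·S⁻¹ = [1/2; -1/2]
step 0: x' = x̄ + K·y = [1/2, -1/2]
step 0: P' = (I − K·H)·P̄ = [23/2 -3/2; -3/2 3/2]
step 1: x̄ = F·x = [-3/2, 1/2]
step 1: P̄ = F·P·Fᵀ + Q = [215/2 -69/2; -69/2 27/2]
step 1: y = z − H·x̄ = [-5/2]
step 1: S = H·P̄·Hᵀ + R = [33/2]
step 1: K = P̄·Hᵀ·S⁻¹ = [23/11; -9/11]
step 1: x' = x̄ + K·y = [-74/11, 28/11]
step 1: P' = (I − K·H)·P̄ = [389/11 -69/11; -69/11 27/11]
step 2: x̄ = F·x = [222/11, -74/11]
step 2: P̄ = F·P·Fᵀ + Q = [3545/11 -1167/11; -1167/11 411/11]
step 2: y = z − H·x̄ = [-63/11]
step 2: S = H·P̄·Hᵀ + R = [444/11]
step 2: K = P̄·Hᵀ·S⁻¹ = [389/148; -137/148]
step 2: x' = x̄ + K·y = [759/148, -211/148]
step 2: P' = (I − K·H)·P̄ = [6427/148 -1167/148; -1167/148 411/148]

step 0: x' = [1/2, -1/2], P' = [23/2 -3/2; -3/2 3/2]
step 1: x' = [-74/11, 28/11], P' = [389/11 -69/11; -69/11 27/11]
step 2: x' = [759/148, -211/148], P' = [6427/148 -1167/148; -1167/148 411/148]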